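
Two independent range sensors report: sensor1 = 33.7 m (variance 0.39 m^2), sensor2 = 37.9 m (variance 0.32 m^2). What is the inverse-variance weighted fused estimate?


w1 = (1/var1) / (1/var1 + 1/var2)
   = 2.5641 / (2.5641 + 3.125) = 0.4507
w2 = 1 - w1 = 0.5493
fused = w1*s1 + w2*s2 = 15.1887 + 20.8183
= 36.007 m


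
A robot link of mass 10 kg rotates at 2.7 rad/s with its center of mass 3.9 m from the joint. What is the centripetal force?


F = m * omega^2 * r
= 10 * 2.7^2 * 3.9
= 10 * 7.29 * 3.9
= 284.31 N


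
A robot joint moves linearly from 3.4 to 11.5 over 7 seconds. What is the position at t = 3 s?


s = t/T = 3/7 = 0.4286
p(t) = p0 + (pf-p0)*s
= 3.4 + (11.5 - 3.4) * 0.4286
= 6.8714


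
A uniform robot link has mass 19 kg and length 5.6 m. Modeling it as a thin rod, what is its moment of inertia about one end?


I = (1/3) * m * L^2
= (1/3) * 19 * 5.6^2
= 0.333333 * 19 * 31.36
= 198.6133 kg*m^2


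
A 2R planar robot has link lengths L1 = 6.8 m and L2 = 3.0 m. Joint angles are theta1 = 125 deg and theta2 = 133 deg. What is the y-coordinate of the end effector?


Convert angles to radians: theta1 = 2.1817, theta2 = 2.3213
y = L1*sin(theta1) + L2*sin(theta1+theta2)
y = 5.5702 + -2.9344
y = 2.6358


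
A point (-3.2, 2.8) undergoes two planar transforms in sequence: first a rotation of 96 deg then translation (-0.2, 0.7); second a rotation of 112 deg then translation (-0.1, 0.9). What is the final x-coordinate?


After transform 1:
x1 = cos(96)*-3.2 - sin(96)*2.8 + -0.2 = -2.6502
y1 = sin(96)*-3.2 + cos(96)*2.8 + 0.7 = -2.7751
After transform 2:
x2 = cos(112)*-2.6502 - sin(112)*-2.7751 + -0.1
= 3.4658


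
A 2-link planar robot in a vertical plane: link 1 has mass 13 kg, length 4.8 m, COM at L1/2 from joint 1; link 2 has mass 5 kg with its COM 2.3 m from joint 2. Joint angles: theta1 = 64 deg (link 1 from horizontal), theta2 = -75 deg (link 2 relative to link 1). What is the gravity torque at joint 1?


Horizontal distance from joint 1 to link-1 COM:
  x_c1 = (L1/2)*cos(t1) = 2.4 * 0.4384 = 1.0521 m
Horizontal distance from joint 1 to link-2 COM:
  x_c2 = L1*cos(t1) + Lc2*cos(t1+t2)
       = 4.8*0.4384 + 2.3*0.9816 = 4.3619 m
tau1 = m1*g*x_c1 + m2*g*x_c2
     = 13*9.81*1.0521 + 5*9.81*4.3619
     = 134.1731 + 213.9524
     = 348.1255 Nm


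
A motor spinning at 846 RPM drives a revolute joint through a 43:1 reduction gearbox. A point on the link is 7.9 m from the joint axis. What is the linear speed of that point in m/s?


omega_motor = 846 * 2*pi/60 = 88.5929 rad/s
omega_joint = omega_motor / 43 = 2.0603 rad/s
v = omega_joint * r = 2.0603 * 7.9
= 16.2764 m/s


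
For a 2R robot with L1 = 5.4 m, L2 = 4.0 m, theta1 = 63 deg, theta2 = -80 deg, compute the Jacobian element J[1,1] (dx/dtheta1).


J[1,1] = -L1*sin(t1) - L2*sin(t1+t2)
= -5.4*sin(63) - 4.0*sin(-17)
= -3.6419


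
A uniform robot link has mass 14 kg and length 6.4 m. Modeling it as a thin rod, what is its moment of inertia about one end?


I = (1/3) * m * L^2
= (1/3) * 14 * 6.4^2
= 0.333333 * 14 * 40.96
= 191.1467 kg*m^2


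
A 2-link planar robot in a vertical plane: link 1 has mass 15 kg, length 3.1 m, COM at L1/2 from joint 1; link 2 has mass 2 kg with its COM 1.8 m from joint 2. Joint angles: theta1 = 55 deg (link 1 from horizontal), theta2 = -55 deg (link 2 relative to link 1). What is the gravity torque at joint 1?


Horizontal distance from joint 1 to link-1 COM:
  x_c1 = (L1/2)*cos(t1) = 1.55 * 0.5736 = 0.889 m
Horizontal distance from joint 1 to link-2 COM:
  x_c2 = L1*cos(t1) + Lc2*cos(t1+t2)
       = 3.1*0.5736 + 1.8*1.0 = 3.5781 m
tau1 = m1*g*x_c1 + m2*g*x_c2
     = 15*9.81*0.889 + 2*9.81*3.5781
     = 130.8227 + 70.2021
     = 201.0248 Nm


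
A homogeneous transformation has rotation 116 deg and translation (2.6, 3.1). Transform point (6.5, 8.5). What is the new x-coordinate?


x' = cos(theta)*px - sin(theta)*py + tx
= -0.4384*6.5 - 0.8988*8.5 + 2.6
= -7.8892


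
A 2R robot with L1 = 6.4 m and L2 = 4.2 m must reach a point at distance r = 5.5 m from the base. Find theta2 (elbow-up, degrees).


cos(theta2) = (r^2 - L1^2 - L2^2) / (2*L1*L2)
cos(theta2) = (30.25 - 40.96 - 17.64) / 53.76
cos(theta2) = -0.527344
theta2 = 121.8262 degrees


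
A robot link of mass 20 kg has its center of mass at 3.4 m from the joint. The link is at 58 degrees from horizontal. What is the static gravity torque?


tau = m*g*L*cos(angle)
= 20 * 9.81 * 3.4 * cos(58 deg)
= 20 * 9.81 * 3.4 * 0.5299
= 353.4985 Nm


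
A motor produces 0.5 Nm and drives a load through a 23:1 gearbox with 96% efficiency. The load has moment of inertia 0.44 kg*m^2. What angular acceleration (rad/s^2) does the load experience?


tau_out = tau_motor * N * eta
= 0.5 * 23 * 0.96 = 11.04 Nm
alpha = tau_out / I = 11.04 / 0.44
= 25.0909 rad/s^2


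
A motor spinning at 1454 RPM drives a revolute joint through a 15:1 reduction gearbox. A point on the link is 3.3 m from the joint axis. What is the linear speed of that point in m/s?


omega_motor = 1454 * 2*pi/60 = 152.2625 rad/s
omega_joint = omega_motor / 15 = 10.1508 rad/s
v = omega_joint * r = 10.1508 * 3.3
= 33.4978 m/s


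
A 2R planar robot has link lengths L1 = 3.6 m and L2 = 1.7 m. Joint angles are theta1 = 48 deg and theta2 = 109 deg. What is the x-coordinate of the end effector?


Convert angles to radians: theta1 = 0.8378, theta2 = 1.9024
x = L1*cos(theta1) + L2*cos(theta1+theta2)
x = 2.4089 + -1.5649
x = 0.844


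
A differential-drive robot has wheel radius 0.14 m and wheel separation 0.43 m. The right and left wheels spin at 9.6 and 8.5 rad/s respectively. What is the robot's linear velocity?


vR = r*wR = 0.14*9.6 = 1.344 m/s
vL = r*wL = 0.14*8.5 = 1.19 m/s
v = (vR+vL)/2 = 1.267 m/s
omega = (vR-vL)/L = 0.3581 rad/s
linear velocity = 1.267 m/s


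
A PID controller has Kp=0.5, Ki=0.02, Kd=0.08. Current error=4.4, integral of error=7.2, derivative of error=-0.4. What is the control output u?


u = Kp*e + Ki*int(e) + Kd*de/dt
= 0.5*4.4 + 0.02*7.2 + 0.08*(-0.4)
= 2.2 + 0.144 + -0.032
= 2.312


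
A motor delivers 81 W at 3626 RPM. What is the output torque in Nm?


omega = 3626 * 2*pi/60 = 379.7138 rad/s
tau = P / omega = 81 / 379.7138
= 0.2133 Nm


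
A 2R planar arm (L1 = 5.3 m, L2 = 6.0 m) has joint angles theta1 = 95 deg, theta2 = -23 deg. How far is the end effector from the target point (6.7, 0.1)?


End effector via forward kinematics:
x = L1*cos(t1) + L2*cos(t1+t2) = 1.3922
y = L1*sin(t1) + L2*sin(t1+t2) = 10.9862
Distance to target:
d = sqrt((6.7 - 1.3922)^2 + (0.1 - 10.9862)^2)
= sqrt(28.173 + 118.5087)
= 12.1112 m


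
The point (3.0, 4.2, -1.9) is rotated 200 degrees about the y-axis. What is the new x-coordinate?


Rotation about y-axis: x' = x*cos(theta) + z*sin(theta)
= 3.0 * -0.9397 + -1.9 * -0.342
= -2.1692


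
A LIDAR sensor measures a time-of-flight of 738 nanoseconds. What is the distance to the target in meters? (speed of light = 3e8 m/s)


tof = 738 ns = 7.38e-07 s
dist = c * tof / 2
= 3e8 * 7.38e-07 / 2
= 110.7 m


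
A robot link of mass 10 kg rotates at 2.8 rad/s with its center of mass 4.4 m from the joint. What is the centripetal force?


F = m * omega^2 * r
= 10 * 2.8^2 * 4.4
= 10 * 7.84 * 4.4
= 344.96 N


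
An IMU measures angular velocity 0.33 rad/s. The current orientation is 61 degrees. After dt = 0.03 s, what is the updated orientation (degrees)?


delta_theta = w * dt = 0.33 * 0.03 = 0.0099 rad
= 0.5672 deg
theta_new = 61 + 0.5672 = 61.5672 deg


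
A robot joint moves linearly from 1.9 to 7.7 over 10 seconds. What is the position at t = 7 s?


s = t/T = 7/10 = 0.7
p(t) = p0 + (pf-p0)*s
= 1.9 + (7.7 - 1.9) * 0.7
= 5.96


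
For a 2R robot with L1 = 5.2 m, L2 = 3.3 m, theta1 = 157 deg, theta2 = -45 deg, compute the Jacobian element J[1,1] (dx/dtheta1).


J[1,1] = -L1*sin(t1) - L2*sin(t1+t2)
= -5.2*sin(157) - 3.3*sin(112)
= -5.0915


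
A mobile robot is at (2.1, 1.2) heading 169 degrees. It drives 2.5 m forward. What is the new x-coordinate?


x_new = x0 + d*cos(theta)
= 2.1 + 2.5*cos(169)
= 2.1 + -2.4541
= -0.3541


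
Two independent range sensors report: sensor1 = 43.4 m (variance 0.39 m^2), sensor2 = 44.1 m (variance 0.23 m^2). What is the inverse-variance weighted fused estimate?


w1 = (1/var1) / (1/var1 + 1/var2)
   = 2.5641 / (2.5641 + 4.3478) = 0.371
w2 = 1 - w1 = 0.629
fused = w1*s1 + w2*s2 = 16.1 + 27.7403
= 43.8403 m


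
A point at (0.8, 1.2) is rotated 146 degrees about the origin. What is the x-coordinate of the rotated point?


x' = x*cos(theta) - y*sin(theta)
cos(146 deg) = -0.829, sin(146 deg) = 0.5592
x' = 0.8 * -0.829 - 1.2 * 0.5592
= -0.6632 - 0.671
= -1.3343


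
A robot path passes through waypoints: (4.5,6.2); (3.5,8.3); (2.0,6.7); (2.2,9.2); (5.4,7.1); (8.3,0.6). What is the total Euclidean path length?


Segment lengths:
  seg1 = sqrt((-1.0)^2 + (2.1)^2) = 2.3259
  seg2 = sqrt((-1.5)^2 + (-1.6)^2) = 2.1932
  seg3 = sqrt((0.2)^2 + (2.5)^2) = 2.508
  seg4 = sqrt((3.2)^2 + (-2.1)^2) = 3.8275
  seg5 = sqrt((2.9)^2 + (-6.5)^2) = 7.1176
Total = 17.9722


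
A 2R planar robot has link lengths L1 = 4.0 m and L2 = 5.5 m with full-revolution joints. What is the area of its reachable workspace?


r_max = L1 + L2 = 9.5 m
r_min = |L1 - L2| = 1.5 m
Area = pi*(r_max^2 - r_min^2)
= pi*(90.25 - 2.25)
= pi * 88.0
= 276.4602 m^2


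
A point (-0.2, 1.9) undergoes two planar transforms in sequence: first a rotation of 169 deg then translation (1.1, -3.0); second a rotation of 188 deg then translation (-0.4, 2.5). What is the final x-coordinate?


After transform 1:
x1 = cos(169)*-0.2 - sin(169)*1.9 + 1.1 = 0.9338
y1 = sin(169)*-0.2 + cos(169)*1.9 + -3.0 = -4.9033
After transform 2:
x2 = cos(188)*0.9338 - sin(188)*-4.9033 + -0.4
= -2.0071


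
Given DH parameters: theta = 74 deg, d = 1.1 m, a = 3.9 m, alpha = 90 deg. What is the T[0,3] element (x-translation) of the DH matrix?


T[0,3] = a * cos(theta)
= 3.9 * cos(74 deg)
= 3.9 * 0.2756
= 1.075


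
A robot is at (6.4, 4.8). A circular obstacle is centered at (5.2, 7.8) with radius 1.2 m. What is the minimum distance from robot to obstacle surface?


center_dist = sqrt((6.4-5.2)^2 + (4.8-7.8)^2)
= sqrt(1.44 + 9.0)
= 3.2311
min_dist = center_dist - radius = 3.2311 - 1.2 = 2.0311 m


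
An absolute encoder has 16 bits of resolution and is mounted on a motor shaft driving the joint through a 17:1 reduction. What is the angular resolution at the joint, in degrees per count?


counts = 2^16 = 65536
effective counts at joint = 65536 * 17 = 1114112
resolution = 360 / 1114112
= 3.2313e-04 deg/count


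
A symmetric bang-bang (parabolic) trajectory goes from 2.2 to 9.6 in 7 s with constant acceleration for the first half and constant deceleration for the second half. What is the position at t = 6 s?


Symmetric rest-to-rest: each phase covers (pf-p0)/2 in time T/2. 0.5*a*(T/2)^2 = (pf-p0)/2 => a = 4*(pf-p0)/T^2
a = 4*(9.6-2.2)/7^2 = 0.6041
t = 6 is in the deceleration phase (t > T/2).
p = pf - 0.5*a*(T-t)^2 = 9.6 - 0.5*0.6041*1^2
= 9.298


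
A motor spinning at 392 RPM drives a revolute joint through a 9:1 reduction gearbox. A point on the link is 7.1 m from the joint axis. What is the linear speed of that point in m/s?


omega_motor = 392 * 2*pi/60 = 41.0501 rad/s
omega_joint = omega_motor / 9 = 4.5611 rad/s
v = omega_joint * r = 4.5611 * 7.1
= 32.384 m/s


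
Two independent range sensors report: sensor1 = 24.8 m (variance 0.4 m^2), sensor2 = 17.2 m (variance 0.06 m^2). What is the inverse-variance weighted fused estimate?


w1 = (1/var1) / (1/var1 + 1/var2)
   = 2.5 / (2.5 + 16.6667) = 0.1304
w2 = 1 - w1 = 0.8696
fused = w1*s1 + w2*s2 = 3.2348 + 14.9565
= 18.1913 m


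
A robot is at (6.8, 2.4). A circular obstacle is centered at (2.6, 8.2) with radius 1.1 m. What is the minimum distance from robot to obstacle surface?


center_dist = sqrt((6.8-2.6)^2 + (2.4-8.2)^2)
= sqrt(17.64 + 33.64)
= 7.161
min_dist = center_dist - radius = 7.161 - 1.1 = 6.061 m


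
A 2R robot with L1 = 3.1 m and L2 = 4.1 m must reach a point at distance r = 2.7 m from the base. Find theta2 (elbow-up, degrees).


cos(theta2) = (r^2 - L1^2 - L2^2) / (2*L1*L2)
cos(theta2) = (7.29 - 9.61 - 16.81) / 25.42
cos(theta2) = -0.752557
theta2 = 138.8124 degrees


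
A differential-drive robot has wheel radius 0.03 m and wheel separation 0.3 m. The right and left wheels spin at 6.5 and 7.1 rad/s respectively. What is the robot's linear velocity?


vR = r*wR = 0.03*6.5 = 0.195 m/s
vL = r*wL = 0.03*7.1 = 0.213 m/s
v = (vR+vL)/2 = 0.204 m/s
omega = (vR-vL)/L = -0.06 rad/s
linear velocity = 0.204 m/s


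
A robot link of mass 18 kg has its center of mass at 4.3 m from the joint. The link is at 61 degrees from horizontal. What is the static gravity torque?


tau = m*g*L*cos(angle)
= 18 * 9.81 * 4.3 * cos(61 deg)
= 18 * 9.81 * 4.3 * 0.4848
= 368.113 Nm


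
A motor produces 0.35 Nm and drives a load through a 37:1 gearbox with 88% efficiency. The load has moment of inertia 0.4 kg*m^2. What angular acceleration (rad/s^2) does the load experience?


tau_out = tau_motor * N * eta
= 0.35 * 37 * 0.88 = 11.396 Nm
alpha = tau_out / I = 11.396 / 0.4
= 28.49 rad/s^2


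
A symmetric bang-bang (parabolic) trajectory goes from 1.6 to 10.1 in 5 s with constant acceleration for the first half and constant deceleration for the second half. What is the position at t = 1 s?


Symmetric rest-to-rest: each phase covers (pf-p0)/2 in time T/2. 0.5*a*(T/2)^2 = (pf-p0)/2 => a = 4*(pf-p0)/T^2
a = 4*(10.1-1.6)/5^2 = 1.36
t = 1 is in the acceleration phase (t <= T/2).
p = p0 + 0.5*a*t^2 = 1.6 + 0.5*1.36*1^2
= 2.28


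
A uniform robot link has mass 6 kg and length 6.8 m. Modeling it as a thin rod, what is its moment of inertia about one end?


I = (1/3) * m * L^2
= (1/3) * 6 * 6.8^2
= 0.333333 * 6 * 46.24
= 92.48 kg*m^2


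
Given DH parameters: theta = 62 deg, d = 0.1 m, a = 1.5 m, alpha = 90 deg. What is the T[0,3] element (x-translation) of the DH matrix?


T[0,3] = a * cos(theta)
= 1.5 * cos(62 deg)
= 1.5 * 0.4695
= 0.7042


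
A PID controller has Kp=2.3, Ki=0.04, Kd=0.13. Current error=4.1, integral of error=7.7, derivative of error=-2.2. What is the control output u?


u = Kp*e + Ki*int(e) + Kd*de/dt
= 2.3*4.1 + 0.04*7.7 + 0.13*(-2.2)
= 9.43 + 0.308 + -0.286
= 9.452


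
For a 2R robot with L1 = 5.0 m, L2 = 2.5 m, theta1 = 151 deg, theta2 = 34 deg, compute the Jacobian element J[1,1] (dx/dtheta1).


J[1,1] = -L1*sin(t1) - L2*sin(t1+t2)
= -5.0*sin(151) - 2.5*sin(185)
= -2.2062


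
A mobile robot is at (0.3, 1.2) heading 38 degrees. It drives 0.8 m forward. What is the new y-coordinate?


y_new = y0 + d*sin(theta)
= 1.2 + 0.8*sin(38)
= 1.2 + 0.4925
= 1.6925


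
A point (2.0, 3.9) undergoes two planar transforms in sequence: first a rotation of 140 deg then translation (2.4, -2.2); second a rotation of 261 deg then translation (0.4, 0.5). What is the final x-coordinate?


After transform 1:
x1 = cos(140)*2.0 - sin(140)*3.9 + 2.4 = -1.639
y1 = sin(140)*2.0 + cos(140)*3.9 + -2.2 = -3.902
After transform 2:
x2 = cos(261)*-1.639 - sin(261)*-3.902 + 0.4
= -3.1976


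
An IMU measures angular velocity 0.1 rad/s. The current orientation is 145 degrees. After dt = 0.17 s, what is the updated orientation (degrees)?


delta_theta = w * dt = 0.1 * 0.17 = 0.017 rad
= 0.974 deg
theta_new = 145 + 0.974 = 145.974 deg


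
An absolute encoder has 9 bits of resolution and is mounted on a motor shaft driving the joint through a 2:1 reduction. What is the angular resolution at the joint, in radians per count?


counts = 2^9 = 512
effective counts at joint = 512 * 2 = 1024
resolution = 2*pi / 1024
= 0.0061 rad/count


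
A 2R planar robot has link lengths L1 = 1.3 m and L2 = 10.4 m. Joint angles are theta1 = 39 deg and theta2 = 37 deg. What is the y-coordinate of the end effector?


Convert angles to radians: theta1 = 0.6807, theta2 = 0.6458
y = L1*sin(theta1) + L2*sin(theta1+theta2)
y = 0.8181 + 10.0911
y = 10.9092


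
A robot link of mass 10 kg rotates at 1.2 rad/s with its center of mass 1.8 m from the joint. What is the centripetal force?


F = m * omega^2 * r
= 10 * 1.2^2 * 1.8
= 10 * 1.44 * 1.8
= 25.92 N


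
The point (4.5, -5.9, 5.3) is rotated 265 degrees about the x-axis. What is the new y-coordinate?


Rotation about x-axis: y' = y*cos(theta) - z*sin(theta)
= -5.9 * -0.0872 - 5.3 * -0.9962
= 5.7941


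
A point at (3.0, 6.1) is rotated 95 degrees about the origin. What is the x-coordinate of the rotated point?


x' = x*cos(theta) - y*sin(theta)
cos(95 deg) = -0.0872, sin(95 deg) = 0.9962
x' = 3.0 * -0.0872 - 6.1 * 0.9962
= -0.2615 - 6.0768
= -6.3383


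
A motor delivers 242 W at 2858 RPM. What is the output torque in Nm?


omega = 2858 * 2*pi/60 = 299.2891 rad/s
tau = P / omega = 242 / 299.2891
= 0.8086 Nm


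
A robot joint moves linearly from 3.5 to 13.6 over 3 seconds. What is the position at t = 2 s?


s = t/T = 2/3 = 0.6667
p(t) = p0 + (pf-p0)*s
= 3.5 + (13.6 - 3.5) * 0.6667
= 10.2333


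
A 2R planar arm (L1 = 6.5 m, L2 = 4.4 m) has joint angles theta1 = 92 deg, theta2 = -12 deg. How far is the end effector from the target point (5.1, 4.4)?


End effector via forward kinematics:
x = L1*cos(t1) + L2*cos(t1+t2) = 0.5372
y = L1*sin(t1) + L2*sin(t1+t2) = 10.8292
Distance to target:
d = sqrt((5.1 - 0.5372)^2 + (4.4 - 10.8292)^2)
= sqrt(20.8191 + 41.3345)
= 7.8838 m


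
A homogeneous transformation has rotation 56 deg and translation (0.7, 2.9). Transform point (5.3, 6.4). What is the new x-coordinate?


x' = cos(theta)*px - sin(theta)*py + tx
= 0.5592*5.3 - 0.829*6.4 + 0.7
= -1.6421


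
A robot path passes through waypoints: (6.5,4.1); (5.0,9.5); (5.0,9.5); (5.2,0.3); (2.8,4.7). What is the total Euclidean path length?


Segment lengths:
  seg1 = sqrt((-1.5)^2 + (5.4)^2) = 5.6045
  seg2 = sqrt((0.0)^2 + (0.0)^2) = 0.0
  seg3 = sqrt((0.2)^2 + (-9.2)^2) = 9.2022
  seg4 = sqrt((-2.4)^2 + (4.4)^2) = 5.012
Total = 19.8186


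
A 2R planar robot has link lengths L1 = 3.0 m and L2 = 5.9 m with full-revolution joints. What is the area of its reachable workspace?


r_max = L1 + L2 = 8.9 m
r_min = |L1 - L2| = 2.9 m
Area = pi*(r_max^2 - r_min^2)
= pi*(79.21 - 8.41)
= pi * 70.8
= 222.4248 m^2


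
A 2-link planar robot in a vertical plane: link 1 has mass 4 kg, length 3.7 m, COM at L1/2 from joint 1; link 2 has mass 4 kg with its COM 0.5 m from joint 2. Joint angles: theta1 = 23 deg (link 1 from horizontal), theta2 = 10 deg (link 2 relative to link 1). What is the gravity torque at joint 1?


Horizontal distance from joint 1 to link-1 COM:
  x_c1 = (L1/2)*cos(t1) = 1.85 * 0.9205 = 1.7029 m
Horizontal distance from joint 1 to link-2 COM:
  x_c2 = L1*cos(t1) + Lc2*cos(t1+t2)
       = 3.7*0.9205 + 0.5*0.8387 = 3.8252 m
tau1 = m1*g*x_c1 + m2*g*x_c2
     = 4*9.81*1.7029 + 4*9.81*3.8252
     = 66.8231 + 150.101
     = 216.9241 Nm


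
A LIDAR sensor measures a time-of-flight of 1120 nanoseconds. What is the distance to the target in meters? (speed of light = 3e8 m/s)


tof = 1120 ns = 1.12e-06 s
dist = c * tof / 2
= 3e8 * 1.12e-06 / 2
= 168.0 m


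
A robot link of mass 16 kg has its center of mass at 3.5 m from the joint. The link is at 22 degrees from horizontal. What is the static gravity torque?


tau = m*g*L*cos(angle)
= 16 * 9.81 * 3.5 * cos(22 deg)
= 16 * 9.81 * 3.5 * 0.9272
= 509.3577 Nm


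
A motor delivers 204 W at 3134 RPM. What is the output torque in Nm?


omega = 3134 * 2*pi/60 = 328.1917 rad/s
tau = P / omega = 204 / 328.1917
= 0.6216 Nm


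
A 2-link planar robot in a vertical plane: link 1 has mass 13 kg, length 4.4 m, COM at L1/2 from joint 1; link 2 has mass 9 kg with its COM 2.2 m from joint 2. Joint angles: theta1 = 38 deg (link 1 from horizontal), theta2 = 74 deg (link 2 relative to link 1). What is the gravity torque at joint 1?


Horizontal distance from joint 1 to link-1 COM:
  x_c1 = (L1/2)*cos(t1) = 2.2 * 0.788 = 1.7336 m
Horizontal distance from joint 1 to link-2 COM:
  x_c2 = L1*cos(t1) + Lc2*cos(t1+t2)
       = 4.4*0.788 + 2.2*-0.3746 = 2.6431 m
tau1 = m1*g*x_c1 + m2*g*x_c2
     = 13*9.81*1.7336 + 9*9.81*2.6431
     = 221.089 + 233.3604
     = 454.4495 Nm


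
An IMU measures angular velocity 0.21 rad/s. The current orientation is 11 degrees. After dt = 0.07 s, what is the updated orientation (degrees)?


delta_theta = w * dt = 0.21 * 0.07 = 0.0147 rad
= 0.8422 deg
theta_new = 11 + 0.8422 = 11.8422 deg


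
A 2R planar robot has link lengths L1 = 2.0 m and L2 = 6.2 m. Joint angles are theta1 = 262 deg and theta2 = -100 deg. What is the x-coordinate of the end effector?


Convert angles to radians: theta1 = 4.5728, theta2 = -1.7453
x = L1*cos(theta1) + L2*cos(theta1+theta2)
x = -0.2783 + -5.8966
x = -6.1749


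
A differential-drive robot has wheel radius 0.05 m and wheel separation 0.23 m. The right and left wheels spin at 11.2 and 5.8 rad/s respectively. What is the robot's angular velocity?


vR = r*wR = 0.05*11.2 = 0.56 m/s
vL = r*wL = 0.05*5.8 = 0.29 m/s
v = (vR+vL)/2 = 0.425 m/s
omega = (vR-vL)/L = 1.1739 rad/s
angular velocity = 1.1739 rad/s


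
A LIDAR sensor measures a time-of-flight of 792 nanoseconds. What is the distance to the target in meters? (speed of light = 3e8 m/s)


tof = 792 ns = 7.92e-07 s
dist = c * tof / 2
= 3e8 * 7.92e-07 / 2
= 118.8 m


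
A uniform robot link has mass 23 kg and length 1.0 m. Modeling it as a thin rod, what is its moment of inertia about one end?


I = (1/3) * m * L^2
= (1/3) * 23 * 1.0^2
= 0.333333 * 23 * 1.0
= 7.6667 kg*m^2


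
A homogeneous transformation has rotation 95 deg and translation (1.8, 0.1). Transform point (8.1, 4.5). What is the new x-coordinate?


x' = cos(theta)*px - sin(theta)*py + tx
= -0.0872*8.1 - 0.9962*4.5 + 1.8
= -3.3888


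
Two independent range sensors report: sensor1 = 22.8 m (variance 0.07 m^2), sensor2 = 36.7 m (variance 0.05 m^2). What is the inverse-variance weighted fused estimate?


w1 = (1/var1) / (1/var1 + 1/var2)
   = 14.2857 / (14.2857 + 20.0) = 0.4167
w2 = 1 - w1 = 0.5833
fused = w1*s1 + w2*s2 = 9.5 + 21.4083
= 30.9083 m


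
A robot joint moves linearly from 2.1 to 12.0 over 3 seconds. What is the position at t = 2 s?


s = t/T = 2/3 = 0.6667
p(t) = p0 + (pf-p0)*s
= 2.1 + (12.0 - 2.1) * 0.6667
= 8.7


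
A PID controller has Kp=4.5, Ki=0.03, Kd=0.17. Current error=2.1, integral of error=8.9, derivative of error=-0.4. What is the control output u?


u = Kp*e + Ki*int(e) + Kd*de/dt
= 4.5*2.1 + 0.03*8.9 + 0.17*(-0.4)
= 9.45 + 0.267 + -0.068
= 9.649


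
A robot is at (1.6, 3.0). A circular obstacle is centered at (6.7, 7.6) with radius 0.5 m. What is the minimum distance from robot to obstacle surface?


center_dist = sqrt((1.6-6.7)^2 + (3.0-7.6)^2)
= sqrt(26.01 + 21.16)
= 6.868
min_dist = center_dist - radius = 6.868 - 0.5 = 6.368 m


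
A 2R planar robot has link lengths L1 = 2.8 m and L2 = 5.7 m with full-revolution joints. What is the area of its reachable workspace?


r_max = L1 + L2 = 8.5 m
r_min = |L1 - L2| = 2.9 m
Area = pi*(r_max^2 - r_min^2)
= pi*(72.25 - 8.41)
= pi * 63.84
= 200.5593 m^2


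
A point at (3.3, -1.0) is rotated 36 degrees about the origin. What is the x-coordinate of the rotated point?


x' = x*cos(theta) - y*sin(theta)
cos(36 deg) = 0.809, sin(36 deg) = 0.5878
x' = 3.3 * 0.809 - -1.0 * 0.5878
= 2.6698 - -0.5878
= 3.2575


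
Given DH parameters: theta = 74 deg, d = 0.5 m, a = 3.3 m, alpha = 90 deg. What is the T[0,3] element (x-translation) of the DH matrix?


T[0,3] = a * cos(theta)
= 3.3 * cos(74 deg)
= 3.3 * 0.2756
= 0.9096


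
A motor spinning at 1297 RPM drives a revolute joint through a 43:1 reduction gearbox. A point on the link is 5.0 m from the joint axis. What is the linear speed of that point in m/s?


omega_motor = 1297 * 2*pi/60 = 135.8215 rad/s
omega_joint = omega_motor / 43 = 3.1586 rad/s
v = omega_joint * r = 3.1586 * 5.0
= 15.7932 m/s


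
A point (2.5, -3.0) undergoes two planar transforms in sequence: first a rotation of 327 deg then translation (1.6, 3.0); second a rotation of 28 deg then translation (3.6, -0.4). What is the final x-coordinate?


After transform 1:
x1 = cos(327)*2.5 - sin(327)*-3.0 + 1.6 = 2.0628
y1 = sin(327)*2.5 + cos(327)*-3.0 + 3.0 = -0.8776
After transform 2:
x2 = cos(28)*2.0628 - sin(28)*-0.8776 + 3.6
= 5.8333


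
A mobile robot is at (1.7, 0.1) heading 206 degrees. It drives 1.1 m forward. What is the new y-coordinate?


y_new = y0 + d*sin(theta)
= 0.1 + 1.1*sin(206)
= 0.1 + -0.4822
= -0.3822


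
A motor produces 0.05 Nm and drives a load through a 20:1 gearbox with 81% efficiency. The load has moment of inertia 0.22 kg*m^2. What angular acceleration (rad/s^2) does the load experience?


tau_out = tau_motor * N * eta
= 0.05 * 20 * 0.81 = 0.81 Nm
alpha = tau_out / I = 0.81 / 0.22
= 3.6818 rad/s^2


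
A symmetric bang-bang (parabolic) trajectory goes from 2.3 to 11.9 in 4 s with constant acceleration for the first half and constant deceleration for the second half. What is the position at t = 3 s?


Symmetric rest-to-rest: each phase covers (pf-p0)/2 in time T/2. 0.5*a*(T/2)^2 = (pf-p0)/2 => a = 4*(pf-p0)/T^2
a = 4*(11.9-2.3)/4^2 = 2.4
t = 3 is in the deceleration phase (t > T/2).
p = pf - 0.5*a*(T-t)^2 = 11.9 - 0.5*2.4*1^2
= 10.7


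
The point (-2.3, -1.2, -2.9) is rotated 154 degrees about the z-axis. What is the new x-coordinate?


Rotation about z-axis: x' = x*cos(theta) - y*sin(theta)
= -2.3 * -0.8988 - -1.2 * 0.4384
= 2.5933


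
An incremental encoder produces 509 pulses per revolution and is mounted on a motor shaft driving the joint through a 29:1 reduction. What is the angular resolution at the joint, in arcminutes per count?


counts per rev = 509
effective counts at joint = 509 * 29 = 14761
resolution = 360*60 / 14761
= 1.4633 arcmin/count


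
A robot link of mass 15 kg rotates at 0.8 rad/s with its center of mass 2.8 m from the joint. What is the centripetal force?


F = m * omega^2 * r
= 15 * 0.8^2 * 2.8
= 15 * 0.64 * 2.8
= 26.88 N


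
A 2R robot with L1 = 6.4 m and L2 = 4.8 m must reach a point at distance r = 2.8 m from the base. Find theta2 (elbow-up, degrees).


cos(theta2) = (r^2 - L1^2 - L2^2) / (2*L1*L2)
cos(theta2) = (7.84 - 40.96 - 23.04) / 61.44
cos(theta2) = -0.914063
theta2 = 156.0729 degrees


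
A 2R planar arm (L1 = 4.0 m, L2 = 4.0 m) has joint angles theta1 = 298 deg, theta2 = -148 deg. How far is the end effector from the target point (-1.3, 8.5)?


End effector via forward kinematics:
x = L1*cos(t1) + L2*cos(t1+t2) = -1.5862
y = L1*sin(t1) + L2*sin(t1+t2) = -1.5318
Distance to target:
d = sqrt((-1.3 - -1.5862)^2 + (8.5 - -1.5318)^2)
= sqrt(0.0819 + 100.6368)
= 10.0359 m


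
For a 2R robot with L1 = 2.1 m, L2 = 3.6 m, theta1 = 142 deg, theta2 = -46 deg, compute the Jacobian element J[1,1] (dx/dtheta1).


J[1,1] = -L1*sin(t1) - L2*sin(t1+t2)
= -2.1*sin(142) - 3.6*sin(96)
= -4.8732


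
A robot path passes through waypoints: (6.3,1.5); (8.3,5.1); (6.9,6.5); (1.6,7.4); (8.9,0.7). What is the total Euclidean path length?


Segment lengths:
  seg1 = sqrt((2.0)^2 + (3.6)^2) = 4.1183
  seg2 = sqrt((-1.4)^2 + (1.4)^2) = 1.9799
  seg3 = sqrt((-5.3)^2 + (0.9)^2) = 5.3759
  seg4 = sqrt((7.3)^2 + (-6.7)^2) = 9.9086
Total = 21.3826


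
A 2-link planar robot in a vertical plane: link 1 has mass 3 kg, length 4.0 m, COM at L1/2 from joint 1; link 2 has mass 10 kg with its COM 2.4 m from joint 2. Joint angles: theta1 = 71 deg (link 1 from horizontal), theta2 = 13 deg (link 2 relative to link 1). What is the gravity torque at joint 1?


Horizontal distance from joint 1 to link-1 COM:
  x_c1 = (L1/2)*cos(t1) = 2.0 * 0.3256 = 0.6511 m
Horizontal distance from joint 1 to link-2 COM:
  x_c2 = L1*cos(t1) + Lc2*cos(t1+t2)
       = 4.0*0.3256 + 2.4*0.1045 = 1.5531 m
tau1 = m1*g*x_c1 + m2*g*x_c2
     = 3*9.81*0.6511 + 10*9.81*1.5531
     = 19.1629 + 152.3631
     = 171.5261 Nm


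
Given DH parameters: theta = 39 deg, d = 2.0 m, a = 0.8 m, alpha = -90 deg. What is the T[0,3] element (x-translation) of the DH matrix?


T[0,3] = a * cos(theta)
= 0.8 * cos(39 deg)
= 0.8 * 0.7771
= 0.6217


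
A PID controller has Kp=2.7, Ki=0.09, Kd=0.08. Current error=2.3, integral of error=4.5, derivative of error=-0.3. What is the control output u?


u = Kp*e + Ki*int(e) + Kd*de/dt
= 2.7*2.3 + 0.09*4.5 + 0.08*(-0.3)
= 6.21 + 0.405 + -0.024
= 6.591


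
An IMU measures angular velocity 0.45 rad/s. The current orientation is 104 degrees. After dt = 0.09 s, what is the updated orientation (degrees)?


delta_theta = w * dt = 0.45 * 0.09 = 0.0405 rad
= 2.3205 deg
theta_new = 104 + 2.3205 = 106.3205 deg


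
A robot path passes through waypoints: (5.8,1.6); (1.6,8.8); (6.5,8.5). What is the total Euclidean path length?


Segment lengths:
  seg1 = sqrt((-4.2)^2 + (7.2)^2) = 8.3355
  seg2 = sqrt((4.9)^2 + (-0.3)^2) = 4.9092
Total = 13.2446


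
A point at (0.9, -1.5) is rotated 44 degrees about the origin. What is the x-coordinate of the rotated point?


x' = x*cos(theta) - y*sin(theta)
cos(44 deg) = 0.7193, sin(44 deg) = 0.6947
x' = 0.9 * 0.7193 - -1.5 * 0.6947
= 0.6474 - -1.042
= 1.6894


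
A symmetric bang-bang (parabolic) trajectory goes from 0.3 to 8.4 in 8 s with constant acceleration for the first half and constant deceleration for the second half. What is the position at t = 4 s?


Symmetric rest-to-rest: each phase covers (pf-p0)/2 in time T/2. 0.5*a*(T/2)^2 = (pf-p0)/2 => a = 4*(pf-p0)/T^2
a = 4*(8.4-0.3)/8^2 = 0.5062
t = 4 is in the acceleration phase (t <= T/2).
p = p0 + 0.5*a*t^2 = 0.3 + 0.5*0.5062*4^2
= 4.35


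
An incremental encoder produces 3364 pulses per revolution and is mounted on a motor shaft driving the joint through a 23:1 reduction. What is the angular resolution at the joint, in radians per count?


counts per rev = 3364
effective counts at joint = 3364 * 23 = 77372
resolution = 2*pi / 77372
= 8.1207e-05 rad/count


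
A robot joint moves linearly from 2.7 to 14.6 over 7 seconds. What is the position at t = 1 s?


s = t/T = 1/7 = 0.1429
p(t) = p0 + (pf-p0)*s
= 2.7 + (14.6 - 2.7) * 0.1429
= 4.4


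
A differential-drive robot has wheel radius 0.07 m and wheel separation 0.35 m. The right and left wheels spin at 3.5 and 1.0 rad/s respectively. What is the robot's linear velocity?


vR = r*wR = 0.07*3.5 = 0.245 m/s
vL = r*wL = 0.07*1.0 = 0.07 m/s
v = (vR+vL)/2 = 0.1575 m/s
omega = (vR-vL)/L = 0.5 rad/s
linear velocity = 0.1575 m/s


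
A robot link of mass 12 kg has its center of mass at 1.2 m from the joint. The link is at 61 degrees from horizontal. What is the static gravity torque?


tau = m*g*L*cos(angle)
= 12 * 9.81 * 1.2 * cos(61 deg)
= 12 * 9.81 * 1.2 * 0.4848
= 68.4861 Nm


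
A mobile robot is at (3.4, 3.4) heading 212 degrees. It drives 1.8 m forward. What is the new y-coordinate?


y_new = y0 + d*sin(theta)
= 3.4 + 1.8*sin(212)
= 3.4 + -0.9539
= 2.4461


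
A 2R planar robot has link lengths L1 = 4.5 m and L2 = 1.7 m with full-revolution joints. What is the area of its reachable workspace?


r_max = L1 + L2 = 6.2 m
r_min = |L1 - L2| = 2.8 m
Area = pi*(r_max^2 - r_min^2)
= pi*(38.44 - 7.84)
= pi * 30.6
= 96.1327 m^2


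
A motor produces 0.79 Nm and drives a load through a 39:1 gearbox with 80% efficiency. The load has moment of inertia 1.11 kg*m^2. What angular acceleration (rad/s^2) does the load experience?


tau_out = tau_motor * N * eta
= 0.79 * 39 * 0.8 = 24.648 Nm
alpha = tau_out / I = 24.648 / 1.11
= 22.2054 rad/s^2


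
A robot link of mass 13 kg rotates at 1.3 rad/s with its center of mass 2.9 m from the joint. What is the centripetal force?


F = m * omega^2 * r
= 13 * 1.3^2 * 2.9
= 13 * 1.69 * 2.9
= 63.713 N


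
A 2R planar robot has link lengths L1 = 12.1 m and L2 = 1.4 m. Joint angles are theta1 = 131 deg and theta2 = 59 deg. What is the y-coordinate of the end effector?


Convert angles to radians: theta1 = 2.2864, theta2 = 1.0297
y = L1*sin(theta1) + L2*sin(theta1+theta2)
y = 9.132 + -0.2431
y = 8.8889


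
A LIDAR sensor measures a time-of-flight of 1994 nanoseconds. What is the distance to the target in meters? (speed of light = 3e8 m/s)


tof = 1994 ns = 1.994e-06 s
dist = c * tof / 2
= 3e8 * 1.994e-06 / 2
= 299.1 m


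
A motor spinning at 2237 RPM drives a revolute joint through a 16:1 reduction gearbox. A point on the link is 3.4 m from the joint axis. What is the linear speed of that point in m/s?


omega_motor = 2237 * 2*pi/60 = 234.2581 rad/s
omega_joint = omega_motor / 16 = 14.6411 rad/s
v = omega_joint * r = 14.6411 * 3.4
= 49.7798 m/s


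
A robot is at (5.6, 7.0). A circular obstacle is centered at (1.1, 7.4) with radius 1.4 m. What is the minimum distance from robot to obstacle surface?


center_dist = sqrt((5.6-1.1)^2 + (7.0-7.4)^2)
= sqrt(20.25 + 0.16)
= 4.5177
min_dist = center_dist - radius = 4.5177 - 1.4 = 3.1177 m


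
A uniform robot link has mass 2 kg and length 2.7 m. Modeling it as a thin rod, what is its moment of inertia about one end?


I = (1/3) * m * L^2
= (1/3) * 2 * 2.7^2
= 0.333333 * 2 * 7.29
= 4.86 kg*m^2


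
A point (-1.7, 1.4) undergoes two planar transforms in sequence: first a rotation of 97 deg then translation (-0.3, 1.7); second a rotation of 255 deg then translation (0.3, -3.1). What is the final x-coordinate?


After transform 1:
x1 = cos(97)*-1.7 - sin(97)*1.4 + -0.3 = -1.4824
y1 = sin(97)*-1.7 + cos(97)*1.4 + 1.7 = -0.1579
After transform 2:
x2 = cos(255)*-1.4824 - sin(255)*-0.1579 + 0.3
= 0.5311


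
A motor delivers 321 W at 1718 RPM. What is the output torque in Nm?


omega = 1718 * 2*pi/60 = 179.9085 rad/s
tau = P / omega = 321 / 179.9085
= 1.7842 Nm


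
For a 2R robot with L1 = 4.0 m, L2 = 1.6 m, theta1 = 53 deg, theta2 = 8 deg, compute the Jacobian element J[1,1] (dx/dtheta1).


J[1,1] = -L1*sin(t1) - L2*sin(t1+t2)
= -4.0*sin(53) - 1.6*sin(61)
= -4.5939


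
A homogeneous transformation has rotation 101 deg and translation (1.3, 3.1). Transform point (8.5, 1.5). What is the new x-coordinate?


x' = cos(theta)*px - sin(theta)*py + tx
= -0.1908*8.5 - 0.9816*1.5 + 1.3
= -1.7943


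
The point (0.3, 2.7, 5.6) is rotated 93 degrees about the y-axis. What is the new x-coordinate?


Rotation about y-axis: x' = x*cos(theta) + z*sin(theta)
= 0.3 * -0.0523 + 5.6 * 0.9986
= 5.5766


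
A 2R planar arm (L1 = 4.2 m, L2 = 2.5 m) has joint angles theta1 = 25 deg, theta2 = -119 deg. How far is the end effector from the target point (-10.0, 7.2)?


End effector via forward kinematics:
x = L1*cos(t1) + L2*cos(t1+t2) = 3.6321
y = L1*sin(t1) + L2*sin(t1+t2) = -0.7189
Distance to target:
d = sqrt((-10.0 - 3.6321)^2 + (7.2 - -0.7189)^2)
= sqrt(185.8342 + 62.7092)
= 15.7653 m


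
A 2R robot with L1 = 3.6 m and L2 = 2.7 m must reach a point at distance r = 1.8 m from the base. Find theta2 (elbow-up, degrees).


cos(theta2) = (r^2 - L1^2 - L2^2) / (2*L1*L2)
cos(theta2) = (3.24 - 12.96 - 7.29) / 19.44
cos(theta2) = -0.875
theta2 = 151.045 degrees


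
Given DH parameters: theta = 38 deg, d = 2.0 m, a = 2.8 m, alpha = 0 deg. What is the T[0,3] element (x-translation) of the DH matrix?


T[0,3] = a * cos(theta)
= 2.8 * cos(38 deg)
= 2.8 * 0.788
= 2.2064


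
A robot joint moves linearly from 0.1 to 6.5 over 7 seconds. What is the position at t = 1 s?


s = t/T = 1/7 = 0.1429
p(t) = p0 + (pf-p0)*s
= 0.1 + (6.5 - 0.1) * 0.1429
= 1.0143


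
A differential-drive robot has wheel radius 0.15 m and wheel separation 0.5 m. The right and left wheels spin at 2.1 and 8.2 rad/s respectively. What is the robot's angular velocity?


vR = r*wR = 0.15*2.1 = 0.315 m/s
vL = r*wL = 0.15*8.2 = 1.23 m/s
v = (vR+vL)/2 = 0.7725 m/s
omega = (vR-vL)/L = -1.83 rad/s
angular velocity = -1.83 rad/s


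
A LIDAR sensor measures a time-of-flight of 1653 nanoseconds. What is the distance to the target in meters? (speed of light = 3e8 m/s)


tof = 1653 ns = 1.653e-06 s
dist = c * tof / 2
= 3e8 * 1.653e-06 / 2
= 247.95 m


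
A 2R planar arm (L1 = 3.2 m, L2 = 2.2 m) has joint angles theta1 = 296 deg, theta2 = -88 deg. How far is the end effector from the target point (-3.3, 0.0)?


End effector via forward kinematics:
x = L1*cos(t1) + L2*cos(t1+t2) = -0.5397
y = L1*sin(t1) + L2*sin(t1+t2) = -3.909
Distance to target:
d = sqrt((-3.3 - -0.5397)^2 + (0.0 - -3.909)^2)
= sqrt(7.6193 + 15.2801)
= 4.7853 m


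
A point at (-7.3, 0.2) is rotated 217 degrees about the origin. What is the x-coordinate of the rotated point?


x' = x*cos(theta) - y*sin(theta)
cos(217 deg) = -0.7986, sin(217 deg) = -0.6018
x' = -7.3 * -0.7986 - 0.2 * -0.6018
= 5.83 - -0.1204
= 5.9504


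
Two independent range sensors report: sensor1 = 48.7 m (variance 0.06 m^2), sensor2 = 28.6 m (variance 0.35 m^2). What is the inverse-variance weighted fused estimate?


w1 = (1/var1) / (1/var1 + 1/var2)
   = 16.6667 / (16.6667 + 2.8571) = 0.8537
w2 = 1 - w1 = 0.1463
fused = w1*s1 + w2*s2 = 41.5732 + 4.1854
= 45.7585 m


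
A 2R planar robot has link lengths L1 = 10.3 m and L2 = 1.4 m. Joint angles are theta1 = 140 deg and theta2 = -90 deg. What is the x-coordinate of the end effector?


Convert angles to radians: theta1 = 2.4435, theta2 = -1.5708
x = L1*cos(theta1) + L2*cos(theta1+theta2)
x = -7.8903 + 0.8999
x = -6.9904


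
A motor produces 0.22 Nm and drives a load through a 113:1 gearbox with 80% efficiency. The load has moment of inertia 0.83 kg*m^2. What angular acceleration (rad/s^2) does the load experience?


tau_out = tau_motor * N * eta
= 0.22 * 113 * 0.8 = 19.888 Nm
alpha = tau_out / I = 19.888 / 0.83
= 23.9614 rad/s^2


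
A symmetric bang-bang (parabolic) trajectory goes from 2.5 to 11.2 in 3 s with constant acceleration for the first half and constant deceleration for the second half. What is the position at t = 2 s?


Symmetric rest-to-rest: each phase covers (pf-p0)/2 in time T/2. 0.5*a*(T/2)^2 = (pf-p0)/2 => a = 4*(pf-p0)/T^2
a = 4*(11.2-2.5)/3^2 = 3.8667
t = 2 is in the deceleration phase (t > T/2).
p = pf - 0.5*a*(T-t)^2 = 11.2 - 0.5*3.8667*1^2
= 9.2667


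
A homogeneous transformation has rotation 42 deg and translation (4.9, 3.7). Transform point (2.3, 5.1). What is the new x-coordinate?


x' = cos(theta)*px - sin(theta)*py + tx
= 0.7431*2.3 - 0.6691*5.1 + 4.9
= 3.1967


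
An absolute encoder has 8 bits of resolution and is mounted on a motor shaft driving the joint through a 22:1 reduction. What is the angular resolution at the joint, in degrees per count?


counts = 2^8 = 256
effective counts at joint = 256 * 22 = 5632
resolution = 360 / 5632
= 0.0639 deg/count


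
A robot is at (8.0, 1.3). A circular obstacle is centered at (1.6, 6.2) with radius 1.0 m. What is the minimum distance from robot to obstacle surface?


center_dist = sqrt((8.0-1.6)^2 + (1.3-6.2)^2)
= sqrt(40.96 + 24.01)
= 8.0604
min_dist = center_dist - radius = 8.0604 - 1.0 = 7.0604 m


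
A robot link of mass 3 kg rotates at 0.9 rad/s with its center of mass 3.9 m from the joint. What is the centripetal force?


F = m * omega^2 * r
= 3 * 0.9^2 * 3.9
= 3 * 0.81 * 3.9
= 9.477 N


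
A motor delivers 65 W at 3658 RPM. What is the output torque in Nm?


omega = 3658 * 2*pi/60 = 383.0649 rad/s
tau = P / omega = 65 / 383.0649
= 0.1697 Nm


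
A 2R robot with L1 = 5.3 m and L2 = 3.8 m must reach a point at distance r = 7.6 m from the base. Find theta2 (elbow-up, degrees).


cos(theta2) = (r^2 - L1^2 - L2^2) / (2*L1*L2)
cos(theta2) = (57.76 - 28.09 - 14.44) / 40.28
cos(theta2) = 0.378103
theta2 = 67.7838 degrees


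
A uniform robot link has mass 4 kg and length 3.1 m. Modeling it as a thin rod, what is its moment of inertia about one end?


I = (1/3) * m * L^2
= (1/3) * 4 * 3.1^2
= 0.333333 * 4 * 9.61
= 12.8133 kg*m^2
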